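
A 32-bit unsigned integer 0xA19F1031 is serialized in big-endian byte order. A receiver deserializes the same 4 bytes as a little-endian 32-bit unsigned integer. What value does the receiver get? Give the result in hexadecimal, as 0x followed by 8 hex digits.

Stored big-endian, the bytes at ascending addresses are A1 9F 10 31.
Read back as little-endian, the first byte is least significant, giving 0x31109FA1.

0x31109FA1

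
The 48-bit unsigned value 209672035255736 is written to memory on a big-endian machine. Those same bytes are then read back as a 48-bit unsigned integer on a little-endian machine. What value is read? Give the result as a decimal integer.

209672035255736 in 48-bit hexadecimal is 0xBEB2132E45B8.
Stored big-endian, the bytes at ascending addresses are BE B2 13 2E 45 B8.
Read back as little-endian, the first byte is least significant, giving 0xB8452E13B2BE.
0xB8452E13B2BE = 202607265297086.

202607265297086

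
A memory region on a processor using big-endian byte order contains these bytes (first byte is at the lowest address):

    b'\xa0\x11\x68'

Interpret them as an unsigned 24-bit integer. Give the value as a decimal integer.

10490216

In big-endian order the high byte comes first in memory.
The bytes are already most-significant first: 0xA01168.
0xA01168 = 10490216.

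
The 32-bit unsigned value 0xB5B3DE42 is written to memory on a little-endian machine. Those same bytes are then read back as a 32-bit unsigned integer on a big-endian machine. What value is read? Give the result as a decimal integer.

Stored little-endian, the bytes at ascending addresses are 42 DE B3 B5.
Read back as big-endian, the last byte is least significant, giving 0x42DEB3B5.
0x42DEB3B5 = 1121891253.

1121891253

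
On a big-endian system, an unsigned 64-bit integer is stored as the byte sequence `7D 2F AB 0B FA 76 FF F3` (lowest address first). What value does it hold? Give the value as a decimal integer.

In big-endian order the high byte comes first in memory.
The bytes are already most-significant first: 0x7D2FAB0BFA76FFF3.
0x7D2FAB0BFA76FFF3 = 9020616646581485555.

9020616646581485555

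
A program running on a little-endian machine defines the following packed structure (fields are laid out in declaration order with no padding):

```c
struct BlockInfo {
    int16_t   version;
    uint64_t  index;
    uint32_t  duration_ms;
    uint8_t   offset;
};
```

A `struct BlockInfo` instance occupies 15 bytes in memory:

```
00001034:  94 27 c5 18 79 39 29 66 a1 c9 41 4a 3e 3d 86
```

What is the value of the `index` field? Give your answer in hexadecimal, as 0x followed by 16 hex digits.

`index` follows `version` (2 bytes), so it starts at byte offset 2 and occupies 8 bytes.
Bytes at offsets 2..9: C5 18 79 39 29 66 A1 C9.
In little-endian order the low byte comes first in memory.
Reassemble most-significant byte first: C9 A1 66 29 39 79 18 C5 → 0xC9A16629397918C5.

0xC9A16629397918C5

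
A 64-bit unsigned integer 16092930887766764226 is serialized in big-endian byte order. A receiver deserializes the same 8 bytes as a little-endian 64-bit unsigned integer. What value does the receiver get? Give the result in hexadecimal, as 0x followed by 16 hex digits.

0xC2EA3FE0609355DF

16092930887766764226 in 64-bit hexadecimal is 0xDF559360E03FEAC2.
Stored big-endian, the bytes at ascending addresses are DF 55 93 60 E0 3F EA C2.
Read back as little-endian, the first byte is least significant, giving 0xC2EA3FE0609355DF.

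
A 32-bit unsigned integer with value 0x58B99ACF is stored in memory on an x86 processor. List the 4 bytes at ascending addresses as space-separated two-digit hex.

CF 9A B9 58

Split into bytes (most-significant first): 58 B9 9A CF.
Little-endian stores the least-significant byte at the lowest address.
So at ascending addresses the bytes are CF 9A B9 58.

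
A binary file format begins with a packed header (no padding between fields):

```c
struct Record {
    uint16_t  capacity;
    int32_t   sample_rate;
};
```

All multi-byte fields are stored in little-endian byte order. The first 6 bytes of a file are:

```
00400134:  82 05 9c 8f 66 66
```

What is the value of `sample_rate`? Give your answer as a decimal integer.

1717997468

`sample_rate` follows `capacity` (2 bytes), so it starts at byte offset 2 and occupies 4 bytes.
Bytes at offsets 2..5: 9C 8F 66 66.
Little-endian: lowest address holds the least-significant byte.
Reassemble most-significant byte first: 66 66 8F 9C → 0x66668F9C.
0x66668F9C = 1717997468.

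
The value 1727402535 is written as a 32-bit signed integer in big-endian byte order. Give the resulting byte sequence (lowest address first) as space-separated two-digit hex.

1727402535 in hexadecimal, padded to 32 bits, is 0x66F61227.
Split into bytes (most-significant first): 66 F6 12 27.
Big-endian: lowest address holds the most-significant byte.
So the memory order matches the most-significant-first order: 66 F6 12 27.

66 F6 12 27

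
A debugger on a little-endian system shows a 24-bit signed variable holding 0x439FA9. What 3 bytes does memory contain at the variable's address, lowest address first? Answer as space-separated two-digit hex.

A9 9F 43

Split into bytes (most-significant first): 43 9F A9.
Little-endian: lowest address holds the least-significant byte.
So at ascending addresses the bytes are A9 9F 43.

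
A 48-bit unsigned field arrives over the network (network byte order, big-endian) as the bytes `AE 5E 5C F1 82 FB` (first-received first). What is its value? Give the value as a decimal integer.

In big-endian order the high byte comes first in memory.
The bytes are already most-significant first: 0xAE5E5CF182FB.
0xAE5E5CF182FB = 191720309490427.

191720309490427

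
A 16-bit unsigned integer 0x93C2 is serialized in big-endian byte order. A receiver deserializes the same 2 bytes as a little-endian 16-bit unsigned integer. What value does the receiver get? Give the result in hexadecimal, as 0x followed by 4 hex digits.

0xC293

Stored big-endian, the bytes at ascending addresses are 93 C2.
Read back as little-endian, the first byte is least significant, giving 0xC293.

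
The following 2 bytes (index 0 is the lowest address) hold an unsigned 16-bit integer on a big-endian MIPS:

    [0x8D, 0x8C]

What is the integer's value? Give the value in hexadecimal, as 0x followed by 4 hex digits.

0x8D8C

Big-endian: lowest address holds the most-significant byte.
The bytes are already most-significant first: 0x8D8C.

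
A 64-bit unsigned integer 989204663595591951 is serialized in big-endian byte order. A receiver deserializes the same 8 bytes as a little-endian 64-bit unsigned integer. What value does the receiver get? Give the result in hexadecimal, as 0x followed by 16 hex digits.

0x0F69C687665CBA0D

989204663595591951 in 64-bit hexadecimal is 0x0DBA5C6687C6690F.
Stored big-endian, the bytes at ascending addresses are 0D BA 5C 66 87 C6 69 0F.
Read back as little-endian, the first byte is least significant, giving 0x0F69C687665CBA0D.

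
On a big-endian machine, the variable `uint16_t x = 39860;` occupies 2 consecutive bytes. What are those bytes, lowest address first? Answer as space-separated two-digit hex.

9B B4

39860 in hexadecimal, padded to 16 bits, is 0x9BB4.
Split into bytes (most-significant first): 9B B4.
Big-endian stores the most-significant byte at the lowest address.
So the memory order matches the most-significant-first order: 9B B4.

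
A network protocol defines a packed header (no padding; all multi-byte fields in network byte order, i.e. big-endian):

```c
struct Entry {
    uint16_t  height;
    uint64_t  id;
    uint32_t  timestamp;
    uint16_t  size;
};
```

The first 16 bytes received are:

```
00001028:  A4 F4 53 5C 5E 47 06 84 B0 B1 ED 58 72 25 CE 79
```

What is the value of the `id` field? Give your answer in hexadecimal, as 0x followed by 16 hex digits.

0x535C5E470684B0B1

`id` follows `height` (2 bytes), so it starts at byte offset 2 and occupies 8 bytes.
Bytes at offsets 2..9: 53 5C 5E 47 06 84 B0 B1.
Big-endian stores the most-significant byte at the lowest address.
The bytes are already most-significant first: 0x535C5E470684B0B1.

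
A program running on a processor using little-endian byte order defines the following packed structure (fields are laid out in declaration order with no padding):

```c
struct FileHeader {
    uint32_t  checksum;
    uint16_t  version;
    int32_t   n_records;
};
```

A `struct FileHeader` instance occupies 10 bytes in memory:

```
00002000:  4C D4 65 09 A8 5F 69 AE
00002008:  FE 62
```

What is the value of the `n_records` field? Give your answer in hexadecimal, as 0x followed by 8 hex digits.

`n_records` follows `checksum` (4 B), `version` (2 B), so it starts at offset 4 + 2 = 6 and occupies 4 bytes.
Bytes at offsets 6..9: 69 AE FE 62.
Little-endian stores the least-significant byte at the lowest address.
Reassemble most-significant byte first: 62 FE AE 69 → 0x62FEAE69.

0x62FEAE69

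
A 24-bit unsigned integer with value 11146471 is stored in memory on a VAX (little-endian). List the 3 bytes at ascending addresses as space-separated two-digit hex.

E7 14 AA

11146471 in hexadecimal, padded to 24 bits, is 0xAA14E7.
Split into bytes (most-significant first): AA 14 E7.
Little-endian stores the least-significant byte at the lowest address.
So at ascending addresses the bytes are E7 14 AA.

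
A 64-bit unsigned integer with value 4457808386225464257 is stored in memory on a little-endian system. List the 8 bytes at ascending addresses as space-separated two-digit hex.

4457808386225464257 in hexadecimal, padded to 64 bits, is 0x3DDD511BD9B9E3C1.
Split into bytes (most-significant first): 3D DD 51 1B D9 B9 E3 C1.
Little-endian stores the least-significant byte at the lowest address.
So at ascending addresses the bytes are C1 E3 B9 D9 1B 51 DD 3D.

C1 E3 B9 D9 1B 51 DD 3D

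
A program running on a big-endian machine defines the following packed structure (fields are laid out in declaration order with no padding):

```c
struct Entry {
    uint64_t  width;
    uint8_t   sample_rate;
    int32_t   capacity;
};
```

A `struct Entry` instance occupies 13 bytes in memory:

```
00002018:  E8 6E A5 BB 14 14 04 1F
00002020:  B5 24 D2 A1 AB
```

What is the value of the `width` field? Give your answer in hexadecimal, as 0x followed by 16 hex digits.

`width` is the first field, at byte offset 0, occupying 8 bytes.
Bytes at offsets 0..7: E8 6E A5 BB 14 14 04 1F.
Big-endian stores the most-significant byte at the lowest address.
The bytes are already most-significant first: 0xE86EA5BB1414041F.

0xE86EA5BB1414041F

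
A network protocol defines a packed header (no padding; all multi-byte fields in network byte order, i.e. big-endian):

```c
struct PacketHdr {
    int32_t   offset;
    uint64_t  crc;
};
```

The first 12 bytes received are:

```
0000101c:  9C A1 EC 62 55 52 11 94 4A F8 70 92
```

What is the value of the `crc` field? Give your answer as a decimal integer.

6147995769924776082

`crc` follows `offset` (4 bytes), so it starts at byte offset 4 and occupies 8 bytes.
Bytes at offsets 4..11: 55 52 11 94 4A F8 70 92.
Big-endian stores the most-significant byte at the lowest address.
The bytes are already most-significant first: 0x555211944AF87092.
0x555211944AF87092 = 6147995769924776082.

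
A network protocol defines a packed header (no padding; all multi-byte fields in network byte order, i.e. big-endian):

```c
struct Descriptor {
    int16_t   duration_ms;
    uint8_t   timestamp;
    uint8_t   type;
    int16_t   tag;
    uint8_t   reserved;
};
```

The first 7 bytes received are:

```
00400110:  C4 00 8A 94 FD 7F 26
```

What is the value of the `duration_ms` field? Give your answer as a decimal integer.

-15360

`duration_ms` is the first field, at byte offset 0, occupying 2 bytes.
Bytes at offsets 0..1: C4 00.
In big-endian order the high byte comes first in memory.
The bytes are already most-significant first: 0xC400.
Top bit is set, so as a signed 16-bit value this is 0xC400 − 2^16 = -15360.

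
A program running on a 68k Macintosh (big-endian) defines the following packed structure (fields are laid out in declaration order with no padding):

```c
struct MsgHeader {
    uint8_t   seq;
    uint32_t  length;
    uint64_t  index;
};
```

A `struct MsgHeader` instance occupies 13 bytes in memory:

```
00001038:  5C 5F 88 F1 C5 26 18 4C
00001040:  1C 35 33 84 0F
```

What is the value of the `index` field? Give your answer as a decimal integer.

2745027656917681167

`index` follows `seq` (1 B), `length` (4 B), so it starts at offset 1 + 4 = 5 and occupies 8 bytes.
Bytes at offsets 5..12: 26 18 4C 1C 35 33 84 0F.
In big-endian order the high byte comes first in memory.
The bytes are already most-significant first: 0x26184C1C3533840F.
0x26184C1C3533840F = 2745027656917681167.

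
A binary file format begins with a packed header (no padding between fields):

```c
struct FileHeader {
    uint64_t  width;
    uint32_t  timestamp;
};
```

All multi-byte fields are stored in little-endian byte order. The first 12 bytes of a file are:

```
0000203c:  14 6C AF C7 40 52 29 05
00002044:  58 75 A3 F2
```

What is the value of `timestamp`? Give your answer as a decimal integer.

`timestamp` follows `width` (8 bytes), so it starts at byte offset 8 and occupies 4 bytes.
Bytes at offsets 8..11: 58 75 A3 F2.
In little-endian order the low byte comes first in memory.
Reassemble most-significant byte first: F2 A3 75 58 → 0xF2A37558.
0xF2A37558 = 4070798680.

4070798680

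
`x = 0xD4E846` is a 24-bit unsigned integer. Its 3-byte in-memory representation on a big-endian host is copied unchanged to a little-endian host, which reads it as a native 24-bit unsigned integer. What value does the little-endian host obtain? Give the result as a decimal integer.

4647124

Stored big-endian, the bytes at ascending addresses are D4 E8 46.
Read back as little-endian, the first byte is least significant, giving 0x46E8D4.
0x46E8D4 = 4647124.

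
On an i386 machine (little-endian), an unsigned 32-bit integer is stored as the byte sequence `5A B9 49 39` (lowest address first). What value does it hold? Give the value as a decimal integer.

961132890

Little-endian stores the least-significant byte at the lowest address.
Reassemble most-significant byte first: 39 49 B9 5A → 0x3949B95A.
0x3949B95A = 961132890.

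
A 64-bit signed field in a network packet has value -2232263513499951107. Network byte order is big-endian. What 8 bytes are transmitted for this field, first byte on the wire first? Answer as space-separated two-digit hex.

Two's complement of -2232263513499951107 in 64 bits: 2232263513499951107 = 0x1EFA97D6A73AE003; invert → 0xE105682958C51FFC; add 1 → 0xE105682958C51FFD.
Split into bytes (most-significant first): E1 05 68 29 58 C5 1F FD.
Big-endian stores the most-significant byte at the lowest address.
So the memory order matches the most-significant-first order: E1 05 68 29 58 C5 1F FD.

E1 05 68 29 58 C5 1F FD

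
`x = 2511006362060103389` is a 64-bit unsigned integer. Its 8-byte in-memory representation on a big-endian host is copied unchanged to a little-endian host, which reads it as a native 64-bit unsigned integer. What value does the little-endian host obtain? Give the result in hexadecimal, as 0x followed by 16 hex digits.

0xDD9E567FFBE2D822

2511006362060103389 in 64-bit hexadecimal is 0x22D8E2FB7F569EDD.
Stored big-endian, the bytes at ascending addresses are 22 D8 E2 FB 7F 56 9E DD.
Read back as little-endian, the first byte is least significant, giving 0xDD9E567FFBE2D822.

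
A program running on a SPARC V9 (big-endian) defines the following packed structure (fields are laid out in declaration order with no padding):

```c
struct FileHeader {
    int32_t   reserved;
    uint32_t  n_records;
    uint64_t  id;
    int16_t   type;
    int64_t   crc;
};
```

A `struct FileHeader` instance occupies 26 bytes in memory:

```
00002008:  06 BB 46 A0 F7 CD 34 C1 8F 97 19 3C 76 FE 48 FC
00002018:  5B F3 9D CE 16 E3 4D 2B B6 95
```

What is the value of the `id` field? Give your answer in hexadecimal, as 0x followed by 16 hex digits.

`id` follows `reserved` (4 B), `n_records` (4 B), so it starts at offset 4 + 4 = 8 and occupies 8 bytes.
Bytes at offsets 8..15: 8F 97 19 3C 76 FE 48 FC.
Big-endian stores the most-significant byte at the lowest address.
The bytes are already most-significant first: 0x8F97193C76FE48FC.

0x8F97193C76FE48FC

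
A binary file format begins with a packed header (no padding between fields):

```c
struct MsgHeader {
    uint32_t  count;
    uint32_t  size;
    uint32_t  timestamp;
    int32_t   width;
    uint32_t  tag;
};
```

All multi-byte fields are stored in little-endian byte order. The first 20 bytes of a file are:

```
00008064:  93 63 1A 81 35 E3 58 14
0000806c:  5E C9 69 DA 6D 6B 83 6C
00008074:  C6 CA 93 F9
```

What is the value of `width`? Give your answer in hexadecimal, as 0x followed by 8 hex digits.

0x6C836B6D

`width` follows `count` (4 B), `size` (4 B), `timestamp` (4 B), so it starts at offset 4 + 4 + 4 = 12 and occupies 4 bytes.
Bytes at offsets 12..15: 6D 6B 83 6C.
Little-endian stores the least-significant byte at the lowest address.
Reassemble most-significant byte first: 6C 83 6B 6D → 0x6C836B6D.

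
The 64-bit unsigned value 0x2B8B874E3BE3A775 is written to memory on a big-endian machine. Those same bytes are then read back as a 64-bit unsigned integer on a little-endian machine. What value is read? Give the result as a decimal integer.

8477994667408329515

Stored big-endian, the bytes at ascending addresses are 2B 8B 87 4E 3B E3 A7 75.
Read back as little-endian, the first byte is least significant, giving 0x75A7E33B4E878B2B.
0x75A7E33B4E878B2B = 8477994667408329515.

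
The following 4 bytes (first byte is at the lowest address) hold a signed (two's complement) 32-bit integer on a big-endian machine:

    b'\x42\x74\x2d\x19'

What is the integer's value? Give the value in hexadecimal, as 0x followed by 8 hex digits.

Big-endian: lowest address holds the most-significant byte.
The bytes are already most-significant first: 0x42742D19.

0x42742D19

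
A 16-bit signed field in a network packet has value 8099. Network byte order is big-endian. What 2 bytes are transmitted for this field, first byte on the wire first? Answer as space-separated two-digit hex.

1F A3

8099 in hexadecimal, padded to 16 bits, is 0x1FA3.
Split into bytes (most-significant first): 1F A3.
In big-endian order the high byte comes first in memory.
So the memory order matches the most-significant-first order: 1F A3.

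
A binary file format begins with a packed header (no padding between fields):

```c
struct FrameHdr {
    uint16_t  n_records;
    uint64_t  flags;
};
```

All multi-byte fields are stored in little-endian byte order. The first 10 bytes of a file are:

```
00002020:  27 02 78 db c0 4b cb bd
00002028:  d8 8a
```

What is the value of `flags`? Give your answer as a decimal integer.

10004955253050497912

`flags` follows `n_records` (2 bytes), so it starts at byte offset 2 and occupies 8 bytes.
Bytes at offsets 2..9: 78 DB C0 4B CB BD D8 8A.
Little-endian: lowest address holds the least-significant byte.
Reassemble most-significant byte first: 8A D8 BD CB 4B C0 DB 78 → 0x8AD8BDCB4BC0DB78.
0x8AD8BDCB4BC0DB78 = 10004955253050497912.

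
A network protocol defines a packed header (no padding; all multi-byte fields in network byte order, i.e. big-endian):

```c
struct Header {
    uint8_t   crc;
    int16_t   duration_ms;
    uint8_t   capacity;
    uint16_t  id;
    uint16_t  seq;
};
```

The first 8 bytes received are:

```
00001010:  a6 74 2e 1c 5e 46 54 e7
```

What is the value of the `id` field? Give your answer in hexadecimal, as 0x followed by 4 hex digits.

`id` follows `crc` (1 B), `duration_ms` (2 B), `capacity` (1 B), so it starts at offset 1 + 2 + 1 = 4 and occupies 2 bytes.
Bytes at offsets 4..5: 5E 46.
Big-endian: lowest address holds the most-significant byte.
The bytes are already most-significant first: 0x5E46.

0x5E46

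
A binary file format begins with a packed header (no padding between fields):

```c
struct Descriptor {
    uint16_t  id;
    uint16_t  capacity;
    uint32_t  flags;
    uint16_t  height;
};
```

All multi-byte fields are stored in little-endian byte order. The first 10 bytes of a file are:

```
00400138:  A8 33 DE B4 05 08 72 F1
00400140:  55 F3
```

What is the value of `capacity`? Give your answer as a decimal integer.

46302

`capacity` follows `id` (2 bytes), so it starts at byte offset 2 and occupies 2 bytes.
Bytes at offsets 2..3: DE B4.
Little-endian: lowest address holds the least-significant byte.
Reassemble most-significant byte first: B4 DE → 0xB4DE.
0xB4DE = 46302.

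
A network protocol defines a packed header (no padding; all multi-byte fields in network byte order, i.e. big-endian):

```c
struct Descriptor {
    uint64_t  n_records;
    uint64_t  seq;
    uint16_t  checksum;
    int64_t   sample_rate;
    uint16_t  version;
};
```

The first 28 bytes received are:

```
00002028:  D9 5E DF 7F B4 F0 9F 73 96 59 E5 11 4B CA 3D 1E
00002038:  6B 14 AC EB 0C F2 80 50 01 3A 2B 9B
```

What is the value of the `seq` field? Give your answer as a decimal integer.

`seq` follows `n_records` (8 bytes), so it starts at byte offset 8 and occupies 8 bytes.
Bytes at offsets 8..15: 96 59 E5 11 4B CA 3D 1E.
In big-endian order the high byte comes first in memory.
The bytes are already most-significant first: 0x9659E5114BCA3D1E.
0x9659E5114BCA3D1E = 10833942241065188638.

10833942241065188638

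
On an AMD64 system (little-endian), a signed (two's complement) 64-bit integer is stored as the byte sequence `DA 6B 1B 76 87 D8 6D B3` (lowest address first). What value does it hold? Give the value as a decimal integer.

Little-endian: lowest address holds the least-significant byte.
Reassemble most-significant byte first: B3 6D D8 87 76 1B 6B DA → 0xB36DD887761B6BDA.
Top bit is set, so as a signed 64-bit value this is 0xB36DD887761B6BDA − 2^64 = -5517515892145296422.

-5517515892145296422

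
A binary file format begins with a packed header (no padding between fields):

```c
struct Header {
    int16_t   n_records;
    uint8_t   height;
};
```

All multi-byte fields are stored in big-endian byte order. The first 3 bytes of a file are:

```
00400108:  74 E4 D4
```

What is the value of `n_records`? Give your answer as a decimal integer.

29924

`n_records` is the first field, at byte offset 0, occupying 2 bytes.
Bytes at offsets 0..1: 74 E4.
Big-endian stores the most-significant byte at the lowest address.
The bytes are already most-significant first: 0x74E4.
0x74E4 = 29924.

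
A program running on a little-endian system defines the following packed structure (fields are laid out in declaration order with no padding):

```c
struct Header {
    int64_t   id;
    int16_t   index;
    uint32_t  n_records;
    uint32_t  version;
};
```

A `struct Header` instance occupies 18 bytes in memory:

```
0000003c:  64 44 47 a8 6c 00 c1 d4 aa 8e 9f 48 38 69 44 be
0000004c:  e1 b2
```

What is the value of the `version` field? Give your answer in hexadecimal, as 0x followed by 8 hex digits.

`version` follows `id` (8 B), `index` (2 B), `n_records` (4 B), so it starts at offset 8 + 2 + 4 = 14 and occupies 4 bytes.
Bytes at offsets 14..17: 44 BE E1 B2.
In little-endian order the low byte comes first in memory.
Reassemble most-significant byte first: B2 E1 BE 44 → 0xB2E1BE44.

0xB2E1BE44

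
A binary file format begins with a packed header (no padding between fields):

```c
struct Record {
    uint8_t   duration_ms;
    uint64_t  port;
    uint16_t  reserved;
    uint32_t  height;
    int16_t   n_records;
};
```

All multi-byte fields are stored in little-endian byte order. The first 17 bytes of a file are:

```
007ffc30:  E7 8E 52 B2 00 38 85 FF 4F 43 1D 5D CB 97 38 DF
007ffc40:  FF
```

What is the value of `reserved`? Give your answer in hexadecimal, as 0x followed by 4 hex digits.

`reserved` follows `duration_ms` (1 B), `port` (8 B), so it starts at offset 1 + 8 = 9 and occupies 2 bytes.
Bytes at offsets 9..10: 43 1D.
Little-endian: lowest address holds the least-significant byte.
Reassemble most-significant byte first: 1D 43 → 0x1D43.

0x1D43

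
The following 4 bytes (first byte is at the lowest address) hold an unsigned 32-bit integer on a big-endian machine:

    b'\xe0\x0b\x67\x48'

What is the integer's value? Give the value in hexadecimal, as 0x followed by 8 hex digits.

In big-endian order the high byte comes first in memory.
The bytes are already most-significant first: 0xE00B6748.

0xE00B6748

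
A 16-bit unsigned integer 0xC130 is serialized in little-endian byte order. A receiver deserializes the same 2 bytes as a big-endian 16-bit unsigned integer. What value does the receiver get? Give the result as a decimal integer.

12481

Stored little-endian, the bytes at ascending addresses are 30 C1.
Read back as big-endian, the last byte is least significant, giving 0x30C1.
0x30C1 = 12481.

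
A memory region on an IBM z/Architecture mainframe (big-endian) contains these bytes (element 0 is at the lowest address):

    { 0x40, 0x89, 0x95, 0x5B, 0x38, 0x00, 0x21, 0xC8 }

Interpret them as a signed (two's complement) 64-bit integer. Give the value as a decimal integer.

In big-endian order the high byte comes first in memory.
The bytes are already most-significant first: 0x4089955B380021C8.
0x4089955B380021C8 = 4650412309250843080.

4650412309250843080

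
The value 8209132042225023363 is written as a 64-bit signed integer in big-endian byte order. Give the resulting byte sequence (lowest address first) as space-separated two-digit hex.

71 EC B2 19 3B 19 79 83

8209132042225023363 in hexadecimal, padded to 64 bits, is 0x71ECB2193B197983.
Split into bytes (most-significant first): 71 EC B2 19 3B 19 79 83.
In big-endian order the high byte comes first in memory.
So the memory order matches the most-significant-first order: 71 EC B2 19 3B 19 79 83.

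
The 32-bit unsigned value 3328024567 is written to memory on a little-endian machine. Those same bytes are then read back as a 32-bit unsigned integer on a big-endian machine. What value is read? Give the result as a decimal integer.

3328024567 in 32-bit hexadecimal is 0xC65D9FF7.
Stored little-endian, the bytes at ascending addresses are F7 9F 5D C6.
Read back as big-endian, the last byte is least significant, giving 0xF79F5DC6.
0xF79F5DC6 = 4154416582.

4154416582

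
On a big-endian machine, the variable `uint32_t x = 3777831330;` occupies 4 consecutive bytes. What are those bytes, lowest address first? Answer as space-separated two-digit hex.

E1 2D 21 A2

3777831330 in hexadecimal, padded to 32 bits, is 0xE12D21A2.
Split into bytes (most-significant first): E1 2D 21 A2.
Big-endian: lowest address holds the most-significant byte.
So the memory order matches the most-significant-first order: E1 2D 21 A2.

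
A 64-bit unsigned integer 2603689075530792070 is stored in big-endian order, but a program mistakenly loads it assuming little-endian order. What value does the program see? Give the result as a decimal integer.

2603689075530792070 in 64-bit hexadecimal is 0x2422296B5493FC86.
Stored big-endian, the bytes at ascending addresses are 24 22 29 6B 54 93 FC 86.
Read back as little-endian, the first byte is least significant, giving 0x86FC93546B292224.
0x86FC93546B292224 = 9726811285997822500.

9726811285997822500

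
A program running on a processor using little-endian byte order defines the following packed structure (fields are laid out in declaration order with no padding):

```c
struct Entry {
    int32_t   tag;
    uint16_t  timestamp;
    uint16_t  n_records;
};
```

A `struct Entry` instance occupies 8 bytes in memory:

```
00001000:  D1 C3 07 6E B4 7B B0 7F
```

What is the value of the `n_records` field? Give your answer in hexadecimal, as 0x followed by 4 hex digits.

0x7FB0

`n_records` follows `tag` (4 B), `timestamp` (2 B), so it starts at offset 4 + 2 = 6 and occupies 2 bytes.
Bytes at offsets 6..7: B0 7F.
Little-endian stores the least-significant byte at the lowest address.
Reassemble most-significant byte first: 7F B0 → 0x7FB0.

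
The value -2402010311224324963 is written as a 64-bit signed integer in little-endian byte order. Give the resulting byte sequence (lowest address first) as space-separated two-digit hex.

Two's complement of -2402010311224324963 in 64 bits: 2402010311224324963 = 0x2155A7A6D359F363; invert → 0xDEAA58592CA60C9C; add 1 → 0xDEAA58592CA60C9D.
Split into bytes (most-significant first): DE AA 58 59 2C A6 0C 9D.
Little-endian: lowest address holds the least-significant byte.
So at ascending addresses the bytes are 9D 0C A6 2C 59 58 AA DE.

9D 0C A6 2C 59 58 AA DE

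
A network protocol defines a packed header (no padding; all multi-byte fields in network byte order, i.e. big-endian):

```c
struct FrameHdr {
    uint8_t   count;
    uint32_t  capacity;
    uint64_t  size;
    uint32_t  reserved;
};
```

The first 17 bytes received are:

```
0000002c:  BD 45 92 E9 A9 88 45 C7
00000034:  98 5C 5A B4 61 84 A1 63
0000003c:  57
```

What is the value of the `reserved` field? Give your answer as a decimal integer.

`reserved` follows `count` (1 B), `capacity` (4 B), `size` (8 B), so it starts at offset 1 + 4 + 8 = 13 and occupies 4 bytes.
Bytes at offsets 13..16: 84 A1 63 57.
Big-endian: lowest address holds the most-significant byte.
The bytes are already most-significant first: 0x84A16357.
0x84A16357 = 2225169239.

2225169239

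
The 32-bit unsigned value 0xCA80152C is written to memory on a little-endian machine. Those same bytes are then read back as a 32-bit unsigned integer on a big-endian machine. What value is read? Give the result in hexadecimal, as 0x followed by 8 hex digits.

0x2C1580CA

Stored little-endian, the bytes at ascending addresses are 2C 15 80 CA.
Read back as big-endian, the last byte is least significant, giving 0x2C1580CA.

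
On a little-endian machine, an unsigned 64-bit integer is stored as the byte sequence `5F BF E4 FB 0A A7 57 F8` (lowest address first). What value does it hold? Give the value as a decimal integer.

Little-endian: lowest address holds the least-significant byte.
Reassemble most-significant byte first: F8 57 A7 0A FB E4 BF 5F → 0xF857A70AFBE4BF5F.
0xF857A70AFBE4BF5F = 17894955309997539167.

17894955309997539167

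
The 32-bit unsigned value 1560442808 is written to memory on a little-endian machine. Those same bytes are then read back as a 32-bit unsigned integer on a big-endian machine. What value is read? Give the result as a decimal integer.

3094807133

1560442808 in 32-bit hexadecimal is 0x5D0277B8.
Stored little-endian, the bytes at ascending addresses are B8 77 02 5D.
Read back as big-endian, the last byte is least significant, giving 0xB877025D.
0xB877025D = 3094807133.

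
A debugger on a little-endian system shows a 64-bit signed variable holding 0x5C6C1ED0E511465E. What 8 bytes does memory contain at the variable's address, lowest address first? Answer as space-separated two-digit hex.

Split into bytes (most-significant first): 5C 6C 1E D0 E5 11 46 5E.
Little-endian stores the least-significant byte at the lowest address.
So at ascending addresses the bytes are 5E 46 11 E5 D0 1E 6C 5C.

5E 46 11 E5 D0 1E 6C 5C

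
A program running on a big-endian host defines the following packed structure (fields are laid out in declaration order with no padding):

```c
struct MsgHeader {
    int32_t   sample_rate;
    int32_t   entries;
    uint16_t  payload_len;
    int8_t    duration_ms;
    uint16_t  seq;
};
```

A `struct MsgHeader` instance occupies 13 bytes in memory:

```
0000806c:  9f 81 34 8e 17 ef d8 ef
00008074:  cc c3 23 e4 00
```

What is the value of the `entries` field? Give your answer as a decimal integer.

`entries` follows `sample_rate` (4 bytes), so it starts at byte offset 4 and occupies 4 bytes.
Bytes at offsets 4..7: 17 EF D8 EF.
Big-endian: lowest address holds the most-significant byte.
The bytes are already most-significant first: 0x17EFD8EF.
0x17EFD8EF = 401594607.

401594607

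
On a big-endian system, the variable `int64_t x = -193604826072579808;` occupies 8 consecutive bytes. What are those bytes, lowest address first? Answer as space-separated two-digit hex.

Two's complement of -193604826072579808 in 64 bits: 193604826072579808 = 0x02AFD29044DB7EE0; invert → 0xFD502D6FBB24811F; add 1 → 0xFD502D6FBB248120.
Split into bytes (most-significant first): FD 50 2D 6F BB 24 81 20.
Big-endian: lowest address holds the most-significant byte.
So the memory order matches the most-significant-first order: FD 50 2D 6F BB 24 81 20.

FD 50 2D 6F BB 24 81 20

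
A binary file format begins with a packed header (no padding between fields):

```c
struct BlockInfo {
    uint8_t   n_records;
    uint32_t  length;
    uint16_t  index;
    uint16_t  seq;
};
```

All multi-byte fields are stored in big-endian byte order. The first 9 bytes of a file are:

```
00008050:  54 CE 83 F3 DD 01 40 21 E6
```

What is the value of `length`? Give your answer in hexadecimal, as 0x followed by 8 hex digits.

0xCE83F3DD

`length` follows `n_records` (1 byte), so it starts at byte offset 1 and occupies 4 bytes.
Bytes at offsets 1..4: CE 83 F3 DD.
In big-endian order the high byte comes first in memory.
The bytes are already most-significant first: 0xCE83F3DD.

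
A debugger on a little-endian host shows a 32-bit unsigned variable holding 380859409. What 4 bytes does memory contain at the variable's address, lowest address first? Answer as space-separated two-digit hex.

380859409 in hexadecimal, padded to 32 bits, is 0x16B37411.
Split into bytes (most-significant first): 16 B3 74 11.
In little-endian order the low byte comes first in memory.
So at ascending addresses the bytes are 11 74 B3 16.

11 74 B3 16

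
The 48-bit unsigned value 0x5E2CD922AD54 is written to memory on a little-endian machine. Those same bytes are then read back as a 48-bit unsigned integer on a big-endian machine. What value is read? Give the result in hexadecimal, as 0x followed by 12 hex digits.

Stored little-endian, the bytes at ascending addresses are 54 AD 22 D9 2C 5E.
Read back as big-endian, the last byte is least significant, giving 0x54AD22D92C5E.

0x54AD22D92C5E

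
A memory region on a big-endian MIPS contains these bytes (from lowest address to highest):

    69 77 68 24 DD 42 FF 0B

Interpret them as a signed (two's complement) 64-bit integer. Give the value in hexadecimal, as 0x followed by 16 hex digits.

0x69776824DD42FF0B

Big-endian: lowest address holds the most-significant byte.
The bytes are already most-significant first: 0x69776824DD42FF0B.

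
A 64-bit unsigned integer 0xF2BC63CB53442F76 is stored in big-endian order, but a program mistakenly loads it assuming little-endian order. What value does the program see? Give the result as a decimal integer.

Stored big-endian, the bytes at ascending addresses are F2 BC 63 CB 53 44 2F 76.
Read back as little-endian, the first byte is least significant, giving 0x762F4453CB63BCF2.
0x762F4453CB63BCF2 = 8516100547066182898.

8516100547066182898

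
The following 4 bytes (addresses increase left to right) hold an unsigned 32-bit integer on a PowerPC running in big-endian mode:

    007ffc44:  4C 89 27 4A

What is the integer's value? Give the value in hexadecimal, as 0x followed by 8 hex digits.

0x4C89274A

Big-endian: lowest address holds the most-significant byte.
The bytes are already most-significant first: 0x4C89274A.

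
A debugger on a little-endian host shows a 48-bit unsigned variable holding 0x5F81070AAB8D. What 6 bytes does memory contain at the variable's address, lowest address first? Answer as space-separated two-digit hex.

Split into bytes (most-significant first): 5F 81 07 0A AB 8D.
In little-endian order the low byte comes first in memory.
So at ascending addresses the bytes are 8D AB 0A 07 81 5F.

8D AB 0A 07 81 5F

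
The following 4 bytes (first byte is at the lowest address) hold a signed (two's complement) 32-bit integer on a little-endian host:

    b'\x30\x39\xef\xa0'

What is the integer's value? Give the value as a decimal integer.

Little-endian stores the least-significant byte at the lowest address.
Reassemble most-significant byte first: A0 EF 39 30 → 0xA0EF3930.
Top bit is set, so as a signed 32-bit value this is 0xA0EF3930 − 2^32 = -1594934992.

-1594934992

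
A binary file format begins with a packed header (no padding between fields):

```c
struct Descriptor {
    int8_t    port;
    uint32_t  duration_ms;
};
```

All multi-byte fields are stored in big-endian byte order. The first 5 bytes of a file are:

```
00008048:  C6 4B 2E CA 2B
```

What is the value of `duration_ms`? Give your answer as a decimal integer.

`duration_ms` follows `port` (1 byte), so it starts at byte offset 1 and occupies 4 bytes.
Bytes at offsets 1..4: 4B 2E CA 2B.
Big-endian stores the most-significant byte at the lowest address.
The bytes are already most-significant first: 0x4B2ECA2B.
0x4B2ECA2B = 1261357611.

1261357611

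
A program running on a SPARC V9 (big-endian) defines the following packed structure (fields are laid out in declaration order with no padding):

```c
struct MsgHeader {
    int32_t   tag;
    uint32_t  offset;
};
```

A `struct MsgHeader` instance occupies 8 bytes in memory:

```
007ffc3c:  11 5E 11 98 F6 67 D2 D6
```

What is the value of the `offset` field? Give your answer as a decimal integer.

`offset` follows `tag` (4 bytes), so it starts at byte offset 4 and occupies 4 bytes.
Bytes at offsets 4..7: F6 67 D2 D6.
Big-endian stores the most-significant byte at the lowest address.
The bytes are already most-significant first: 0xF667D2D6.
0xF667D2D6 = 4133999318.

4133999318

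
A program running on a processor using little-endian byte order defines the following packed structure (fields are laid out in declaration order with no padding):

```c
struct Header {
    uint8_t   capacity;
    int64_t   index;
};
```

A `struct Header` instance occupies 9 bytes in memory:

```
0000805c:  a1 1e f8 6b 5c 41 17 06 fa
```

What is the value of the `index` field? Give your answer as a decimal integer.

-430631144876410850

`index` follows `capacity` (1 byte), so it starts at byte offset 1 and occupies 8 bytes.
Bytes at offsets 1..8: 1E F8 6B 5C 41 17 06 FA.
Little-endian stores the least-significant byte at the lowest address.
Reassemble most-significant byte first: FA 06 17 41 5C 6B F8 1E → 0xFA0617415C6BF81E.
Top bit is set, so as a signed 64-bit value this is 0xFA0617415C6BF81E − 2^64 = -430631144876410850.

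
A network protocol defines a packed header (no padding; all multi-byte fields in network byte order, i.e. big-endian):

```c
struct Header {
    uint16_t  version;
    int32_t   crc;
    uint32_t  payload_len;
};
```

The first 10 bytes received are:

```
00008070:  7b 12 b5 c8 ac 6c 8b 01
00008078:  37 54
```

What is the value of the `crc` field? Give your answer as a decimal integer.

`crc` follows `version` (2 bytes), so it starts at byte offset 2 and occupies 4 bytes.
Bytes at offsets 2..5: B5 C8 AC 6C.
Big-endian: lowest address holds the most-significant byte.
The bytes are already most-significant first: 0xB5C8AC6C.
Top bit is set, so as a signed 32-bit value this is 0xB5C8AC6C − 2^32 = -1245139860.

-1245139860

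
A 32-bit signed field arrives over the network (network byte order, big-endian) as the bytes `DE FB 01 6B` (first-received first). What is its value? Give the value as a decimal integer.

-553975445

Big-endian stores the most-significant byte at the lowest address.
The bytes are already most-significant first: 0xDEFB016B.
Top bit is set, so as a signed 32-bit value this is 0xDEFB016B − 2^32 = -553975445.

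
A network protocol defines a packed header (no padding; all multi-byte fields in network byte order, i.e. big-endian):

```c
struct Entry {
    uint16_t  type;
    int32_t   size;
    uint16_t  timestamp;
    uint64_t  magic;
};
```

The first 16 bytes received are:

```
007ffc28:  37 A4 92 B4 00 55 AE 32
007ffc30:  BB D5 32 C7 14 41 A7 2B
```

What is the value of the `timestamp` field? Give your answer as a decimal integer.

`timestamp` follows `type` (2 B), `size` (4 B), so it starts at offset 2 + 4 = 6 and occupies 2 bytes.
Bytes at offsets 6..7: AE 32.
Big-endian stores the most-significant byte at the lowest address.
The bytes are already most-significant first: 0xAE32.
0xAE32 = 44594.

44594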